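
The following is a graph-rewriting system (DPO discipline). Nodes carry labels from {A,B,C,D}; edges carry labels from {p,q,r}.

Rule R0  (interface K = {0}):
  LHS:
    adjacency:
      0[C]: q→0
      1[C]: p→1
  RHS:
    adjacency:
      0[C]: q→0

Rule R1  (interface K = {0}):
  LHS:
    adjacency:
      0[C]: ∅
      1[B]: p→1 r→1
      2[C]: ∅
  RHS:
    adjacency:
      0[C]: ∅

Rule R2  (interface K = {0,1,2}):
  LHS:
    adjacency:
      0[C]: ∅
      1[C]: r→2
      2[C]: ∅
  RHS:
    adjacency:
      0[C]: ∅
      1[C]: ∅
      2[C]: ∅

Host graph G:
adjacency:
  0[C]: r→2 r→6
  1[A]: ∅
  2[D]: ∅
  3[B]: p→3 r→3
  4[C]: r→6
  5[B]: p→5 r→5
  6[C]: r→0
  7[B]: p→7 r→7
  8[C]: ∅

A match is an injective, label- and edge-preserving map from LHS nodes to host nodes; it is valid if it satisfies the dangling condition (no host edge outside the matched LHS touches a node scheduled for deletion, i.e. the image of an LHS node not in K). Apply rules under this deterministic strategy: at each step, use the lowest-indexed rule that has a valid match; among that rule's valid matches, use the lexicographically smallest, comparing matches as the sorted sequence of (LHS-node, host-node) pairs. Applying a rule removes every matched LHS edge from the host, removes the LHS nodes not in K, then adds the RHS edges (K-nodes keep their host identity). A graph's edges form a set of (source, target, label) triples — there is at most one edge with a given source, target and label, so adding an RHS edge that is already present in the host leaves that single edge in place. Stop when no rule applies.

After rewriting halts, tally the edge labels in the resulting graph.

[0] host  ⇒  9 nodes, 10 edges  {0-r->2 0-r->6 3-p->3 3-r->3 4-r->6 5-p->5 5-r->5 6-r->0 7-p->7 7-r->7}
[1] R1 @ {0↦0, 1↦3, 2↦8}  ⇒  7 nodes, 8 edges  {0-r->2 0-r->6 4-r->6 5-p->5 5-r->5 6-r->0 7-p->7 7-r->7}
[2] R2 @ {0↦0, 1↦4, 2↦6}  ⇒  7 nodes, 7 edges  {0-r->2 0-r->6 5-p->5 5-r->5 6-r->0 7-p->7 7-r->7}
[3] R1 @ {0↦0, 1↦5, 2↦4}  ⇒  5 nodes, 5 edges  {0-r->2 0-r->6 6-r->0 7-p->7 7-r->7}
halt: no rule applies after step 3
NF edges: [(0, 2, 'r'), (0, 6, 'r'), (6, 0, 'r'), (7, 7, 'p'), (7, 7, 'r')]

Answer: p:1 r:4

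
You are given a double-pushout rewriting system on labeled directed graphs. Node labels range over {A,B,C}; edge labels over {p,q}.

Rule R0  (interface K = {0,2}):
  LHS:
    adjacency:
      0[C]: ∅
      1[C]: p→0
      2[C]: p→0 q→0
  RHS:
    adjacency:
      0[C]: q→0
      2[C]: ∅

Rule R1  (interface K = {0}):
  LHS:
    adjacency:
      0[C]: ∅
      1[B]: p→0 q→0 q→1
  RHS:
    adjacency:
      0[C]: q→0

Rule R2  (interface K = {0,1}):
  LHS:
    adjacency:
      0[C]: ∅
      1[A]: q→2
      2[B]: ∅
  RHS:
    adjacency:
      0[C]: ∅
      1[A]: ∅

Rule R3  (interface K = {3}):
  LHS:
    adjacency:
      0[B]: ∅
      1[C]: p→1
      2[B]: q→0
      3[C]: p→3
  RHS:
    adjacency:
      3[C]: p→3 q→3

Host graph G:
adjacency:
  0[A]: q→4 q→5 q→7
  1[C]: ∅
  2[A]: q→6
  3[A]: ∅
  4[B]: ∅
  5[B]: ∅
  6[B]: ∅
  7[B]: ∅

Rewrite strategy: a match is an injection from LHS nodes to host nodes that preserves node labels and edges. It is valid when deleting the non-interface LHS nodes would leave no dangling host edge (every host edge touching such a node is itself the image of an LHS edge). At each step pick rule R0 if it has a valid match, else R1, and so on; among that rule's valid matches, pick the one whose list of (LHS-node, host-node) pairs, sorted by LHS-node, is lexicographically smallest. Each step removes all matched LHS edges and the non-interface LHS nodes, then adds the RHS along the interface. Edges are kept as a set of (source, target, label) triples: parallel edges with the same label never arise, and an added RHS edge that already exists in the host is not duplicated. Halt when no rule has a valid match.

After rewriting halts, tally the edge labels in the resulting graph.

start.  V:8 E:4  edges: 0-q->4 0-q->5 0-q->7 2-q->6
1. fire R2 via {0↦1, 1↦0, 2↦4}  →  V:7 E:3  edges: 0-q->5 0-q->7 2-q->6
2. fire R2 via {0↦1, 1↦0, 2↦5}  →  V:6 E:2  edges: 0-q->7 2-q->6
3. fire R2 via {0↦1, 1↦0, 2↦7}  →  V:5 E:1  edges: 2-q->6
4. fire R2 via {0↦1, 1↦2, 2↦6}  →  V:4 E:0  edges: ∅
halt: no rule applies after step 4
NF edges: []

Answer: (no edges)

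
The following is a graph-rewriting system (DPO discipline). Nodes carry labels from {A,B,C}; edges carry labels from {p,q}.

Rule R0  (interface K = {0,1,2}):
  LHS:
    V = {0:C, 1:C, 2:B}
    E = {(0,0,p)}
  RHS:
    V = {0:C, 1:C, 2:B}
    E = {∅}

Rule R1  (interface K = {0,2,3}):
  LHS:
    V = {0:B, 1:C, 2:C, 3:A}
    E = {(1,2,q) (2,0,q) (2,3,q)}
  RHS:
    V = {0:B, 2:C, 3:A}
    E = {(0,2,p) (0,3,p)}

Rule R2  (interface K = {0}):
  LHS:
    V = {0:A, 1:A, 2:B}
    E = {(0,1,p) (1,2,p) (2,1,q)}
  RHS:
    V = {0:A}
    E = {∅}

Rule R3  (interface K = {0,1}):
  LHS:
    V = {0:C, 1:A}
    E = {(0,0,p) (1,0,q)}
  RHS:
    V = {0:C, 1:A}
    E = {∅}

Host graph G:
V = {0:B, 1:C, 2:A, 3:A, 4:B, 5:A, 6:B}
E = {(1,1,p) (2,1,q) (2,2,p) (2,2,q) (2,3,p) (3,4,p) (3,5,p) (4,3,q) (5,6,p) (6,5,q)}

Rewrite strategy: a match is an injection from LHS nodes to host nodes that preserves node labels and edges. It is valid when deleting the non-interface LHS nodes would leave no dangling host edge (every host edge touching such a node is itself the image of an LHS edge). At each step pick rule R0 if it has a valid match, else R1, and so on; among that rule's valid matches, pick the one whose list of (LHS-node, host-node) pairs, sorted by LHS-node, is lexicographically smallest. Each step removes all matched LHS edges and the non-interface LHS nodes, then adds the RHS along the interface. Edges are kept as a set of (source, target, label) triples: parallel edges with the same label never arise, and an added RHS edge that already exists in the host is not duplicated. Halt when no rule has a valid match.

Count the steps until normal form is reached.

[0] host  ⇒  7 nodes, 10 edges  {1-p->1 2-q->1 2-p->2 2-q->2 2-p->3 3-p->4 3-p->5 4-q->3 5-p->6 6-q->5}
[1] R2 @ {0↦3, 1↦5, 2↦6}  ⇒  5 nodes, 7 edges  {1-p->1 2-q->1 2-p->2 2-q->2 2-p->3 3-p->4 4-q->3}
[2] R2 @ {0↦2, 1↦3, 2↦4}  ⇒  3 nodes, 4 edges  {1-p->1 2-q->1 2-p->2 2-q->2}
[3] R3 @ {0↦1, 1↦2}  ⇒  3 nodes, 2 edges  {2-p->2 2-q->2}
normal form: no rule applies after step 3

Answer: 3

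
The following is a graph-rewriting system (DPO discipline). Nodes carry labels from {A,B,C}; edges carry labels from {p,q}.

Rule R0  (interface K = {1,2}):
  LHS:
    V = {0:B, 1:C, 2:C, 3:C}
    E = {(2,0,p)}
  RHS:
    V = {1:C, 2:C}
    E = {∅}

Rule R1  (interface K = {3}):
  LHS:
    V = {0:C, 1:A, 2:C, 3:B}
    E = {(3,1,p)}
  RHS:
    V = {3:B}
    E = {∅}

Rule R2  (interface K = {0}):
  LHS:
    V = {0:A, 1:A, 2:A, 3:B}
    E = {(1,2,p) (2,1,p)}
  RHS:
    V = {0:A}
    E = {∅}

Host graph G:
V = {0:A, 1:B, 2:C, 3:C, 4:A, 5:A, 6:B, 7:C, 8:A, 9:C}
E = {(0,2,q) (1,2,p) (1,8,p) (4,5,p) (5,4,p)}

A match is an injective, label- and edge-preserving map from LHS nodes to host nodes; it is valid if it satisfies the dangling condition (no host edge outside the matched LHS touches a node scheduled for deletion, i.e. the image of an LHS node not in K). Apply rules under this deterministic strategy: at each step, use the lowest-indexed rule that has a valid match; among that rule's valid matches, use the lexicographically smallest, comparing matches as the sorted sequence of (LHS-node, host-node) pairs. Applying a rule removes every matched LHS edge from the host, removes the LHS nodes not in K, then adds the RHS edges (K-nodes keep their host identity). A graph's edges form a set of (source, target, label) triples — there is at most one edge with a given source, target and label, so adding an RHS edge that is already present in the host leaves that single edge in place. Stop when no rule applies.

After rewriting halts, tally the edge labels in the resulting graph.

Answer: p:1 q:1

Steps:
initial: |V|=10 |E|=5  E = 0-q->2 1-p->2 1-p->8 4-p->5 5-p->4
step 1: apply R1 at {0↦3, 1↦8, 2↦7, 3↦1}  → |V|=7 |E|=4  E = 0-q->2 1-p->2 4-p->5 5-p->4
step 2: apply R2 at {0↦0, 1↦4, 2↦5, 3↦6}  → |V|=4 |E|=2  E = 0-q->2 1-p->2
normal form: no rule applies after step 2
NF edges: [(0, 2, 'q'), (1, 2, 'p')]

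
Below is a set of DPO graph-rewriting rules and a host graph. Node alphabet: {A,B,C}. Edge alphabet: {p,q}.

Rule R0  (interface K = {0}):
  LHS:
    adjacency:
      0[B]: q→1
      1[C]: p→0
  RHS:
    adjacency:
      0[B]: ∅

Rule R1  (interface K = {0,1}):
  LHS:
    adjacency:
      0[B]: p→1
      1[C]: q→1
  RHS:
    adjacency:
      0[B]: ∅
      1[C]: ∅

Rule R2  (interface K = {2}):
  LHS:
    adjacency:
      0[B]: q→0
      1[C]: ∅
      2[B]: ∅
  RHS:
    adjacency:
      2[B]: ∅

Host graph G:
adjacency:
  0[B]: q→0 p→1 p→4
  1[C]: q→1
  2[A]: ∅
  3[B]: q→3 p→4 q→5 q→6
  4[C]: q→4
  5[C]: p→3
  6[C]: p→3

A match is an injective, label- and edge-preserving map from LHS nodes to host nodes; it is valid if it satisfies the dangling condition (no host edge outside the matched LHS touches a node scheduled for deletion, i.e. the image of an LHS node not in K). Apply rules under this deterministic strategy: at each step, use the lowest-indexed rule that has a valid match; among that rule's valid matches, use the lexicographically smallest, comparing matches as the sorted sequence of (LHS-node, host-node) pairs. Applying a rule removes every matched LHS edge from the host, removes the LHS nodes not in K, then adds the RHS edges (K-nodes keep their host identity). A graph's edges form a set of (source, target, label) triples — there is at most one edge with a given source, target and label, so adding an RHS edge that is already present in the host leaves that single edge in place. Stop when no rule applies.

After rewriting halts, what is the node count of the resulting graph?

Answer: 3

Steps:
start.  V:7 E:11  edges: 0-q->0 0-p->1 0-p->4 1-q->1 3-q->3 3-p->4 3-q->5 3-q->6 4-q->4 5-p->3 6-p->3
1. fire R0 via {0↦3, 1↦5}  →  V:6 E:9  edges: 0-q->0 0-p->1 0-p->4 1-q->1 3-q->3 3-p->4 3-q->6 4-q->4 6-p->3
2. fire R0 via {0↦3, 1↦6}  →  V:5 E:7  edges: 0-q->0 0-p->1 0-p->4 1-q->1 3-q->3 3-p->4 4-q->4
3. fire R1 via {0↦0, 1↦1}  →  V:5 E:5  edges: 0-q->0 0-p->4 3-q->3 3-p->4 4-q->4
4. fire R1 via {0↦0, 1↦4}  →  V:5 E:3  edges: 0-q->0 3-q->3 3-p->4
5. fire R2 via {0↦0, 1↦1, 2↦3}  →  V:3 E:2  edges: 3-q->3 3-p->4
halt: no rule applies after step 5
NF nodes: {2:A, 3:B, 4:C}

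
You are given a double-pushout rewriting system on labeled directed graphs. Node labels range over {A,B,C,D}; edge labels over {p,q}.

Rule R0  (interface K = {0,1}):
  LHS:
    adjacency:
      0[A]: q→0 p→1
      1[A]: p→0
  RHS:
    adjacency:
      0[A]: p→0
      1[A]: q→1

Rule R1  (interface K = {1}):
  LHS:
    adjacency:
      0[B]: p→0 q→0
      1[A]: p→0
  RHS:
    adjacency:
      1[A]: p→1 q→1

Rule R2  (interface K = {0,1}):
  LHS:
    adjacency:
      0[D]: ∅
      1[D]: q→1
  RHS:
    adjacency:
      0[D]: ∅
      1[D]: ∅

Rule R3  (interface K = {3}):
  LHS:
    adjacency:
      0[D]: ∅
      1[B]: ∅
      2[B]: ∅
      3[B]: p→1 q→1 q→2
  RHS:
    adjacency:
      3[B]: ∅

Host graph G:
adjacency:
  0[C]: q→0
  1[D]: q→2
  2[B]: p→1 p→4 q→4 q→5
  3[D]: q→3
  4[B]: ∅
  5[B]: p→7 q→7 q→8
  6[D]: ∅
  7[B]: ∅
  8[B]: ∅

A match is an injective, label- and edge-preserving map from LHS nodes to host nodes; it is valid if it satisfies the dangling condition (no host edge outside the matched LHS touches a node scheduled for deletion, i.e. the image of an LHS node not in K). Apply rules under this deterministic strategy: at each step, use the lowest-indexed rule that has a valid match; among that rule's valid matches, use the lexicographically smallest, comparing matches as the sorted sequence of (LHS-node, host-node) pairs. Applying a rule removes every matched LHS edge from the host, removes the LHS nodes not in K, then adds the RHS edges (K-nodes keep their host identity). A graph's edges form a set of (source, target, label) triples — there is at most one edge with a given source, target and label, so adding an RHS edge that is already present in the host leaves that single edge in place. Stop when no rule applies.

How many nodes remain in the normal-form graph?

Answer: 3

Steps:
initial: |V|=9 |E|=10  E = 0-q->0 1-q->2 2-p->1 2-p->4 2-q->4 2-q->5 3-q->3 5-p->7 5-q->7 5-q->8
step 1: apply R2 at {0↦1, 1↦3}  → |V|=9 |E|=9  E = 0-q->0 1-q->2 2-p->1 2-p->4 2-q->4 2-q->5 5-p->7 5-q->7 5-q->8
step 2: apply R3 at {0↦3, 1↦7, 2↦8, 3↦5}  → |V|=6 |E|=6  E = 0-q->0 1-q->2 2-p->1 2-p->4 2-q->4 2-q->5
step 3: apply R3 at {0↦6, 1↦4, 2↦5, 3↦2}  → |V|=3 |E|=3  E = 0-q->0 1-q->2 2-p->1
halt: no rule applies after step 3
NF nodes: {0:C, 1:D, 2:B}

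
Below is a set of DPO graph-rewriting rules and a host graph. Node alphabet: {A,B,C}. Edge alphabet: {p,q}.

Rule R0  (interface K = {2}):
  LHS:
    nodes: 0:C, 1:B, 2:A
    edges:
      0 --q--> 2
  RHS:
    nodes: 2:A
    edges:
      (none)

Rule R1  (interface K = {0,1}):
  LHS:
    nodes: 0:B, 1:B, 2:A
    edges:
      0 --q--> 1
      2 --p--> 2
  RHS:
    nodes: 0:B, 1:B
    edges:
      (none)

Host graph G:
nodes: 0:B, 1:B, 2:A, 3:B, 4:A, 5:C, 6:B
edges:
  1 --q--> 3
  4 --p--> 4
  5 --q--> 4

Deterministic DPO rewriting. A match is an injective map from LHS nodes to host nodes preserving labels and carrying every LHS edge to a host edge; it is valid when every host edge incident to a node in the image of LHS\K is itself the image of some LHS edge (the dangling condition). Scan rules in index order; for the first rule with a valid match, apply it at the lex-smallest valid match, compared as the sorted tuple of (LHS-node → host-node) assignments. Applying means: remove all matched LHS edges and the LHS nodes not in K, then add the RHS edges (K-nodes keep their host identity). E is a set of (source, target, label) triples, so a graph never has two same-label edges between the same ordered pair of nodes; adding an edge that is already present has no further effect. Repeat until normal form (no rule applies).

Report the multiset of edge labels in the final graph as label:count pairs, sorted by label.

Answer: (no edges)

Derivation:
initial: |V|=7 |E|=3  E = 1-q->3 4-p->4 5-q->4
step 1: apply R0 at {0↦5, 1↦0, 2↦4}  → |V|=5 |E|=2  E = 1-q->3 4-p->4
step 2: apply R1 at {0↦1, 1↦3, 2↦4}  → |V|=4 |E|=0  E = ∅
final graph: no rule applies after step 2
NF edges: []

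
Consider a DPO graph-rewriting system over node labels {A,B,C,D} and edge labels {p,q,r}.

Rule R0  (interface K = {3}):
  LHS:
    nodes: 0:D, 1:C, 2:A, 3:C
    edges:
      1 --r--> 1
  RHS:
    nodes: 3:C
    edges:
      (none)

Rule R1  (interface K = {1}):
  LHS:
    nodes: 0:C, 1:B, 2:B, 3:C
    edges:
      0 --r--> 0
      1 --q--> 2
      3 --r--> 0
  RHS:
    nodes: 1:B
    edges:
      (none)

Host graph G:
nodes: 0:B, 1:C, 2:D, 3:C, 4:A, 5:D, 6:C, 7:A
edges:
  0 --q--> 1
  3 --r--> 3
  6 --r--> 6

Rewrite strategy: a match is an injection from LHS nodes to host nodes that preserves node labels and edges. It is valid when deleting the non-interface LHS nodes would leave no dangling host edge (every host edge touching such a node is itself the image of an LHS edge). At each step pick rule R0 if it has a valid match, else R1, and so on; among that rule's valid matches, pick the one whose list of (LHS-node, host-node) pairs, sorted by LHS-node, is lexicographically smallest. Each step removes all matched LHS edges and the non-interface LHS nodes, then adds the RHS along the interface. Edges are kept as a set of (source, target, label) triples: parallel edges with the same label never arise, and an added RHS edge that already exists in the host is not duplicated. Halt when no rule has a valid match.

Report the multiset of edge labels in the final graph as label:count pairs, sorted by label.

Answer: q:1

Rewrite trace:
initial: |V|=8 |E|=3  E = 0-q->1 3-r->3 6-r->6
step 1: apply R0 at {0↦2, 1↦3, 2↦4, 3↦1}  → |V|=5 |E|=2  E = 0-q->1 6-r->6
step 2: apply R0 at {0↦5, 1↦6, 2↦7, 3↦1}  → |V|=2 |E|=1  E = 0-q->1
normal form: no rule applies after step 2
NF edges: [(0, 1, 'q')]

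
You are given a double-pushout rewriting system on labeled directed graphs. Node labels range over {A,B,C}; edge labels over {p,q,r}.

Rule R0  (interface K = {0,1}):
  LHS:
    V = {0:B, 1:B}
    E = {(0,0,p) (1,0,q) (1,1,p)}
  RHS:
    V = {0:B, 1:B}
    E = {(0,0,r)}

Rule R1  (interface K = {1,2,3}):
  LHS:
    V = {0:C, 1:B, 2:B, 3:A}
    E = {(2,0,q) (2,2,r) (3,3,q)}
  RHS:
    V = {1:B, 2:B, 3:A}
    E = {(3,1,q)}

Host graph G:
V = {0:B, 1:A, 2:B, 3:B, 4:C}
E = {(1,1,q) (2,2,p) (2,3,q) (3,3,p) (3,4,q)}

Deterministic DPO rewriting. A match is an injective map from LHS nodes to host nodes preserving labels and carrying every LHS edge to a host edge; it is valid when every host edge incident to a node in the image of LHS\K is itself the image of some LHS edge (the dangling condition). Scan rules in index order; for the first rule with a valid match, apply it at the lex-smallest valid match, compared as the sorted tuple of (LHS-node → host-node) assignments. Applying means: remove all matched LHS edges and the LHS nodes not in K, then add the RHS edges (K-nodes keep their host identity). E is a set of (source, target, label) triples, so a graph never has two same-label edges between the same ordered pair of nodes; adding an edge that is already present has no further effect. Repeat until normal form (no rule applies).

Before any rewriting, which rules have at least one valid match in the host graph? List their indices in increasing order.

R0: 1 valid match — {0↦3, 1↦2}
R1: no valid match — LHS pattern not found

Answer: [R0]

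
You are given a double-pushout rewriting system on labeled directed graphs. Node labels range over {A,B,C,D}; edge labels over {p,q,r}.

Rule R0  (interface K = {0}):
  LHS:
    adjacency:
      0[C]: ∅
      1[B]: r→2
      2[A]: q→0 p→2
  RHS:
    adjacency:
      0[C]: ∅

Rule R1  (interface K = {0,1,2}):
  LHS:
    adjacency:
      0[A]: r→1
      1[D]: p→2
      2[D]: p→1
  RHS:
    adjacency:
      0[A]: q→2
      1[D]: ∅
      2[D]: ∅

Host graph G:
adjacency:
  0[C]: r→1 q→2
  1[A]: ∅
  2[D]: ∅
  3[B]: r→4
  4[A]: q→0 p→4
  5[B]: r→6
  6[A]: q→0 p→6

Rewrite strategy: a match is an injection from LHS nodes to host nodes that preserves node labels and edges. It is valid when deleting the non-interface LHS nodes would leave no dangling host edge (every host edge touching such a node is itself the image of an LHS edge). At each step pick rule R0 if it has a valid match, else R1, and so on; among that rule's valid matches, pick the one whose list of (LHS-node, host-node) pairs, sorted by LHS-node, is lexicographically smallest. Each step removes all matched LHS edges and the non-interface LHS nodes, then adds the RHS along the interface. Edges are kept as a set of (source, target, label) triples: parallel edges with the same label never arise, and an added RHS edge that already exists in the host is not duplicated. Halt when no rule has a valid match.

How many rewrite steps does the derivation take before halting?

Answer: 2

Steps:
[0] host  ⇒  7 nodes, 8 edges  {0-r->1 0-q->2 3-r->4 4-q->0 4-p->4 5-r->6 6-q->0 6-p->6}
[1] R0 @ {0↦0, 1↦3, 2↦4}  ⇒  5 nodes, 5 edges  {0-r->1 0-q->2 5-r->6 6-q->0 6-p->6}
[2] R0 @ {0↦0, 1↦5, 2↦6}  ⇒  3 nodes, 2 edges  {0-r->1 0-q->2}
halt: no rule applies after step 2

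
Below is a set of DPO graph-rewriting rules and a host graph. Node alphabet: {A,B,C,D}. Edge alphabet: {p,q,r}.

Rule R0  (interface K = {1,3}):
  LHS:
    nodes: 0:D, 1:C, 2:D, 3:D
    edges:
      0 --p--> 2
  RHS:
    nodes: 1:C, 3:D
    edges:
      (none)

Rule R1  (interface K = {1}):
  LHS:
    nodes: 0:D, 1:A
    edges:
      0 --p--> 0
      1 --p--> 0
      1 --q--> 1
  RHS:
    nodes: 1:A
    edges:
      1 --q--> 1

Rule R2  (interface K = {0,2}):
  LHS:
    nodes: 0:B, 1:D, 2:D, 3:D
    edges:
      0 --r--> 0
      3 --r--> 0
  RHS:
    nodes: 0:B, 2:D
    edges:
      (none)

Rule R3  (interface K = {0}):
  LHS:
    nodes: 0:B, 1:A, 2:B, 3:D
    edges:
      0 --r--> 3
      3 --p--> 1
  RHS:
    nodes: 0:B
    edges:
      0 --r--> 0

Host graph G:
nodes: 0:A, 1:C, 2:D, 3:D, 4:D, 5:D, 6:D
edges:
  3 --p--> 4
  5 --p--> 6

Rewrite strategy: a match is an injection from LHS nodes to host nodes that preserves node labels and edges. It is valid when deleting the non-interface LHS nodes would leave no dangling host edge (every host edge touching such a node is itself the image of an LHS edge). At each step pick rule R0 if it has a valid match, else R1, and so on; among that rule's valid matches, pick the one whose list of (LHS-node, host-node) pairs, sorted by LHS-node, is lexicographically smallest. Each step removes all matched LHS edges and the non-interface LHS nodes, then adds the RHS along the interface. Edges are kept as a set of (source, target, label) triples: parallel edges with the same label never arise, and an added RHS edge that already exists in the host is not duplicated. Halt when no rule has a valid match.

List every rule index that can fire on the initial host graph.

R0: 6 valid matches — {0↦3, 1↦1, 2↦4, 3↦2}, {0↦3, 1↦1, 2↦4, 3↦5}, {0↦3, 1↦1, 2↦4, 3↦6} (+3 more)
R1: no valid match — LHS pattern not found
R2: no valid match — LHS pattern not found
R3: no valid match — LHS pattern not found

Answer: [R0]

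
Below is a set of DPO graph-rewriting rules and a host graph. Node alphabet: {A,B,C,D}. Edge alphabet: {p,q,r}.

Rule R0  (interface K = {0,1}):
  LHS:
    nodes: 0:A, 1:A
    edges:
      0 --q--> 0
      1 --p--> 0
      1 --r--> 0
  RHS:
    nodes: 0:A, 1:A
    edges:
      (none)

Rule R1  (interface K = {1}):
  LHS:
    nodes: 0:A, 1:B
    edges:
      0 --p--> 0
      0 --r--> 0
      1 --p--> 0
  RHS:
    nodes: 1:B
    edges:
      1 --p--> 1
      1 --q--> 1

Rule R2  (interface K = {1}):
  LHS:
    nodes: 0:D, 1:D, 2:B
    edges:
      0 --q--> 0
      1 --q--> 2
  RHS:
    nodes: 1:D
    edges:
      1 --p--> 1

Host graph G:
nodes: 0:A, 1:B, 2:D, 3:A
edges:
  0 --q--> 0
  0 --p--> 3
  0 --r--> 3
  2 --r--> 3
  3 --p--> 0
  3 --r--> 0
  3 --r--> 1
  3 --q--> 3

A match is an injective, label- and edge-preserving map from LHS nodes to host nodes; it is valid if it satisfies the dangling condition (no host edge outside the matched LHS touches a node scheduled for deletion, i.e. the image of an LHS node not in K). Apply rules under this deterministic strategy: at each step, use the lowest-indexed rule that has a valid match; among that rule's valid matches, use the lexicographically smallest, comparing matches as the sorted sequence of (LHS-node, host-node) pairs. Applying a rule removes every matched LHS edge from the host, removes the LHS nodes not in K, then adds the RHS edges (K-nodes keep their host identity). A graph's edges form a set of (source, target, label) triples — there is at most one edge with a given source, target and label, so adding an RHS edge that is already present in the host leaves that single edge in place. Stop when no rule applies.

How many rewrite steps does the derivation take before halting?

start.  V:4 E:8  edges: 0-q->0 0-p->3 0-r->3 2-r->3 3-p->0 3-r->0 3-r->1 3-q->3
1. fire R0 via {0↦0, 1↦3}  →  V:4 E:5  edges: 0-p->3 0-r->3 2-r->3 3-r->1 3-q->3
2. fire R0 via {0↦3, 1↦0}  →  V:4 E:2  edges: 2-r->3 3-r->1
halt: no rule applies after step 2

Answer: 2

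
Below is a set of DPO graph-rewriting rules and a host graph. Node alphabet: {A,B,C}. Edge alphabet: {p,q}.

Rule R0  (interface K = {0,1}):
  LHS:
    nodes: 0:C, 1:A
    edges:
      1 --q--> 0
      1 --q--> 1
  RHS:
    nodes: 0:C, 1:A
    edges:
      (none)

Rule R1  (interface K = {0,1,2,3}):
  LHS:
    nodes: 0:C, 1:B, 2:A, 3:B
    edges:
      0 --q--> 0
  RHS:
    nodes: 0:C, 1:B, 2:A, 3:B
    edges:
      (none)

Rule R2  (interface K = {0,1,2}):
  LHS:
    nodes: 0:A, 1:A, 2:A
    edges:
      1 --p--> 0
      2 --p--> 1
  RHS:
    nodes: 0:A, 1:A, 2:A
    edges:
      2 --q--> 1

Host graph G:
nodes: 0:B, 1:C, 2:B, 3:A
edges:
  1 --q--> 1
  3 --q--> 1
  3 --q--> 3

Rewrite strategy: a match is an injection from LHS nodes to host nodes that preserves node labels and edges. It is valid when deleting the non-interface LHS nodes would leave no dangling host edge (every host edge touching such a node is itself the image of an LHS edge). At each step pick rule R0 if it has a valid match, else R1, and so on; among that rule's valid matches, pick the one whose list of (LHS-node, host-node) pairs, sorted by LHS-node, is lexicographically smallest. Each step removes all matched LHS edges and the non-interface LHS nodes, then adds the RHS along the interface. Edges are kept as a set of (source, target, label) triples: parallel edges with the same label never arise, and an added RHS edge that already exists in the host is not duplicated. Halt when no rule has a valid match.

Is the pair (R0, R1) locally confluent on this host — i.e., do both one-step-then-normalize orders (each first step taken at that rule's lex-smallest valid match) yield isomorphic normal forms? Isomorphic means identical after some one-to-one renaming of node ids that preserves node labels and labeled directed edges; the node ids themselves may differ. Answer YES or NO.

branch R0-first: apply at {0↦1, 1↦3} → |E|=1, then 1 more step(s) → NF |V|=4 |E|=0 V={0:B, 1:C, 2:B, 3:A} E=∅
branch R1-first: apply at {0↦1, 1↦0, 2↦3, 3↦2} → |E|=2, then 1 more step(s) → NF |V|=4 |E|=0 V={0:B, 1:C, 2:B, 3:A} E=∅
graphs isomorphic (equal up to label-preserving node renaming)

Answer: YES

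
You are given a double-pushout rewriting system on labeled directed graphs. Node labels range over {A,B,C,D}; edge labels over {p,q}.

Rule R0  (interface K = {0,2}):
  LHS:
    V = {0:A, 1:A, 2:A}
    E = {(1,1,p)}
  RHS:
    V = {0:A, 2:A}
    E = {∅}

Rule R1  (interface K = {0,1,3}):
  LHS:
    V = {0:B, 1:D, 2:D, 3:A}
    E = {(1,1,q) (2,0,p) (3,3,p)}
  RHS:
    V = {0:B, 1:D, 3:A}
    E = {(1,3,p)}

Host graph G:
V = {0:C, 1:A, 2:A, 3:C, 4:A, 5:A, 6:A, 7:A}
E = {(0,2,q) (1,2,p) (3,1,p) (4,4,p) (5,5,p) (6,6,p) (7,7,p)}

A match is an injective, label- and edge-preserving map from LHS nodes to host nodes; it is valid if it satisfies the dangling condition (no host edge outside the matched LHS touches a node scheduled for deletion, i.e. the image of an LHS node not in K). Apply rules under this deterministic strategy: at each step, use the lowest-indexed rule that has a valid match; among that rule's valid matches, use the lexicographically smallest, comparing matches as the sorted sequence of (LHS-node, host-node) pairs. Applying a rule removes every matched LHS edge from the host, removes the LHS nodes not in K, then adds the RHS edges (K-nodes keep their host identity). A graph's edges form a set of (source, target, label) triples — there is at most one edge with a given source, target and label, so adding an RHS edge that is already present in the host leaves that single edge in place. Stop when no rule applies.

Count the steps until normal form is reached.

Answer: 4

Steps:
start.  V:8 E:7  edges: 0-q->2 1-p->2 3-p->1 4-p->4 5-p->5 6-p->6 7-p->7
1. fire R0 via {0↦1, 1↦4, 2↦2}  →  V:7 E:6  edges: 0-q->2 1-p->2 3-p->1 5-p->5 6-p->6 7-p->7
2. fire R0 via {0↦1, 1↦5, 2↦2}  →  V:6 E:5  edges: 0-q->2 1-p->2 3-p->1 6-p->6 7-p->7
3. fire R0 via {0↦1, 1↦6, 2↦2}  →  V:5 E:4  edges: 0-q->2 1-p->2 3-p->1 7-p->7
4. fire R0 via {0↦1, 1↦7, 2↦2}  →  V:4 E:3  edges: 0-q->2 1-p->2 3-p->1
halt: no rule applies after step 4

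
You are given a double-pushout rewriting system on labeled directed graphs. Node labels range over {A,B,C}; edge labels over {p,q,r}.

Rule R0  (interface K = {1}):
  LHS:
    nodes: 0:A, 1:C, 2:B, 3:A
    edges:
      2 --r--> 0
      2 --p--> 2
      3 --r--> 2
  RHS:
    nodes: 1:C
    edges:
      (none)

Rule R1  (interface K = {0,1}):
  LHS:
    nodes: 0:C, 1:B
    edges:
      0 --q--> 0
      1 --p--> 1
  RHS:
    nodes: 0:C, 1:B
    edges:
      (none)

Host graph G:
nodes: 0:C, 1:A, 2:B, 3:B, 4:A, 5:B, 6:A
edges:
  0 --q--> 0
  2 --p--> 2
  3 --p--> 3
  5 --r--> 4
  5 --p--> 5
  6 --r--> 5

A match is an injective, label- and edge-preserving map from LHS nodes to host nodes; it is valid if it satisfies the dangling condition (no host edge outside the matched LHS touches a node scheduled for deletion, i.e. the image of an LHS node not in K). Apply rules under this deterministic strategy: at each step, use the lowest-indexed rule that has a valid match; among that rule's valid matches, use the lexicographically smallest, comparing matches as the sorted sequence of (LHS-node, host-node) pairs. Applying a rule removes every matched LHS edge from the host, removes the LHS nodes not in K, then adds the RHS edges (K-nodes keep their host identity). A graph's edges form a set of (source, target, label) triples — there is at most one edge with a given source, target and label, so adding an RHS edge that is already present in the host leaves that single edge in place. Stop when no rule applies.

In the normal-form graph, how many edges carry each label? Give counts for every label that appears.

[0] host  ⇒  7 nodes, 6 edges  {0-q->0 2-p->2 3-p->3 5-r->4 5-p->5 6-r->5}
[1] R0 @ {0↦4, 1↦0, 2↦5, 3↦6}  ⇒  4 nodes, 3 edges  {0-q->0 2-p->2 3-p->3}
[2] R1 @ {0↦0, 1↦2}  ⇒  4 nodes, 1 edges  {3-p->3}
normal form: no rule applies after step 2
NF edges: [(3, 3, 'p')]

Answer: p:1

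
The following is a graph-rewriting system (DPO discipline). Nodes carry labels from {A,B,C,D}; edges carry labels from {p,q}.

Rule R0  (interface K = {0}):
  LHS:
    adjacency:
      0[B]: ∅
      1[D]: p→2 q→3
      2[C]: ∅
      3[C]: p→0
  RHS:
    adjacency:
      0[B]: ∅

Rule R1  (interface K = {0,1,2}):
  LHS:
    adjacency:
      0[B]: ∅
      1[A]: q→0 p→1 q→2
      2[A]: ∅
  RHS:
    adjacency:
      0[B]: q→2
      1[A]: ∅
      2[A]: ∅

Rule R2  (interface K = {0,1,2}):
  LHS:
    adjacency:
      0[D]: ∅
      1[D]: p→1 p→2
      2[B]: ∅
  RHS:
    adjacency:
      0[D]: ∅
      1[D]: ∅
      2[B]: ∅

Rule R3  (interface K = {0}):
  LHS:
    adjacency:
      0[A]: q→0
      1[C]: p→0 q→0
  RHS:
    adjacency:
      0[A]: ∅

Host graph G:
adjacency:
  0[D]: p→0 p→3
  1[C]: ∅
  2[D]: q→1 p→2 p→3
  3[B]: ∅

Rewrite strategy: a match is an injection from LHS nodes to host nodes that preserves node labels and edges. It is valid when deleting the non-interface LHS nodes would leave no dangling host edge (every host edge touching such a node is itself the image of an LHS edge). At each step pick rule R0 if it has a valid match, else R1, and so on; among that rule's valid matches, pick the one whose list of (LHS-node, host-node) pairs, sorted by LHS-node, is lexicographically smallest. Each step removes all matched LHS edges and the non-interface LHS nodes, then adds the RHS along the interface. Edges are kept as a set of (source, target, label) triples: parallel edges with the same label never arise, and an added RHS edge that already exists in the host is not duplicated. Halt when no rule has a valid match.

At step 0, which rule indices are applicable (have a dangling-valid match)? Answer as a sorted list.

R0: no valid match — LHS pattern not found
R1: no valid match — LHS pattern not found
R2: 2 valid matches — {0↦0, 1↦2, 2↦3}, {0↦2, 1↦0, 2↦3}
R3: no valid match — LHS pattern not found

Answer: [R2]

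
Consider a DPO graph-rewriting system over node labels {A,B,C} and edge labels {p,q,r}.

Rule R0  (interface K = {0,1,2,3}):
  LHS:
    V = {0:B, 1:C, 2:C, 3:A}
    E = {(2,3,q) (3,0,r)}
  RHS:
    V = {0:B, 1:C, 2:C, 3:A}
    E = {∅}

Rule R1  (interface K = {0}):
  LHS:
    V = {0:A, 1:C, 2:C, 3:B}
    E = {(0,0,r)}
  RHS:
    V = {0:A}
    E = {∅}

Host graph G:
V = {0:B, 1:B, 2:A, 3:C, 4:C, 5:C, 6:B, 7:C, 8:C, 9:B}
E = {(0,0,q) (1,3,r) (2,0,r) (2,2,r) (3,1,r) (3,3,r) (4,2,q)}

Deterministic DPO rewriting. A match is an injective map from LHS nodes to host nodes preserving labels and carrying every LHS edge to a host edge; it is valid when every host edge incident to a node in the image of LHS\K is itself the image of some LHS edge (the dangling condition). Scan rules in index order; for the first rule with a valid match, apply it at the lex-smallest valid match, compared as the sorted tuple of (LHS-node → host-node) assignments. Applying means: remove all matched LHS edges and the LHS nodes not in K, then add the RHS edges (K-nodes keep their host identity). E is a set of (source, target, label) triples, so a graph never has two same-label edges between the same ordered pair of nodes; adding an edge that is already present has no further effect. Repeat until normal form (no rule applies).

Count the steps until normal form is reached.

start.  V:10 E:7  edges: 0-q->0 1-r->3 2-r->0 2-r->2 3-r->1 3-r->3 4-q->2
1. fire R0 via {0↦0, 1↦3, 2↦4, 3↦2}  →  V:10 E:5  edges: 0-q->0 1-r->3 2-r->2 3-r->1 3-r->3
2. fire R1 via {0↦2, 1↦4, 2↦5, 3↦6}  →  V:7 E:4  edges: 0-q->0 1-r->3 3-r->1 3-r->3
final graph: no rule applies after step 2

Answer: 2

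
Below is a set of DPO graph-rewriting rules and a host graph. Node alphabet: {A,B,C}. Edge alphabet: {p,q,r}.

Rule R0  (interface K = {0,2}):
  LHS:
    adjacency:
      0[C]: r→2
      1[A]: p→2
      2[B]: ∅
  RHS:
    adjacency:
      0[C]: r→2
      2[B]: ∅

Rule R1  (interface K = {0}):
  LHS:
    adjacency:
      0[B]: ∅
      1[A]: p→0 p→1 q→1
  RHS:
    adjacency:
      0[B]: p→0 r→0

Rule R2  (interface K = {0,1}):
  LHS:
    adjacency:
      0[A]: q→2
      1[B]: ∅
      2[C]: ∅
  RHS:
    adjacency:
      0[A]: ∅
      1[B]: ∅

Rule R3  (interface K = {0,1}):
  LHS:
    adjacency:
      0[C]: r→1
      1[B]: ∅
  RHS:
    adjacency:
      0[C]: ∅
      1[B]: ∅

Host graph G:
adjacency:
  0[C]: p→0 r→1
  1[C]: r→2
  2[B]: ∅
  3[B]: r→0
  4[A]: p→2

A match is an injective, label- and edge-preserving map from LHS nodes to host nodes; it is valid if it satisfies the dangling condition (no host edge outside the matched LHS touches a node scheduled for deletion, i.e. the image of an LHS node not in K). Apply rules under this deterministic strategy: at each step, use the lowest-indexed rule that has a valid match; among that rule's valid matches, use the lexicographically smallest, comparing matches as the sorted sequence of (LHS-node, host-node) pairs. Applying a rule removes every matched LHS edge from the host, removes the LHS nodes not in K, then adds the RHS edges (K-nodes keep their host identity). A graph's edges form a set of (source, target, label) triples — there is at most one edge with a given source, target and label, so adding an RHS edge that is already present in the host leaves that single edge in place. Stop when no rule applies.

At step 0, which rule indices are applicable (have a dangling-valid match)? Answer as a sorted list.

R0: 1 valid match — {0↦1, 1↦4, 2↦2}
R1: no valid match — LHS pattern not found
R2: no valid match — LHS pattern not found
R3: 1 valid match — {0↦1, 1↦2}

Answer: [R0,R3]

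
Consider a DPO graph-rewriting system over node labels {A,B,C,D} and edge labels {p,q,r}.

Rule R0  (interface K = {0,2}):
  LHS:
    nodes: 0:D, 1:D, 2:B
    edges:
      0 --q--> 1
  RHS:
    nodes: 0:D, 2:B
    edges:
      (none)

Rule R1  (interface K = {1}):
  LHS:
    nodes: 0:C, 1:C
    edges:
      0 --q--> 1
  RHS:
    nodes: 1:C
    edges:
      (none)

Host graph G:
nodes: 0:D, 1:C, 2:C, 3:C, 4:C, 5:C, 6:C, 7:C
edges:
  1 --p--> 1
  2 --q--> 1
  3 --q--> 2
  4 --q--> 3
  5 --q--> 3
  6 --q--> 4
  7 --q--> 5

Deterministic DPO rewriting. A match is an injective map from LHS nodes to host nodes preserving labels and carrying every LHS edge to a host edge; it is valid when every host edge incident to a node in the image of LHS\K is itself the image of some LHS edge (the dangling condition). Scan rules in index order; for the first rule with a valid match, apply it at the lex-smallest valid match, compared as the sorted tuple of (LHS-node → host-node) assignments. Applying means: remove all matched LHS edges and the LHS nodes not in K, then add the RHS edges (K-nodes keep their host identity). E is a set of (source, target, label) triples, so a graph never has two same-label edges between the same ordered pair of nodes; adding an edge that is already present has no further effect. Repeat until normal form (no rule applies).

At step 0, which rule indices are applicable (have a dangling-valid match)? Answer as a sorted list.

R0: no valid match — LHS pattern not found
R1: 2 valid matches — {0↦6, 1↦4}, {0↦7, 1↦5}

Answer: [R1]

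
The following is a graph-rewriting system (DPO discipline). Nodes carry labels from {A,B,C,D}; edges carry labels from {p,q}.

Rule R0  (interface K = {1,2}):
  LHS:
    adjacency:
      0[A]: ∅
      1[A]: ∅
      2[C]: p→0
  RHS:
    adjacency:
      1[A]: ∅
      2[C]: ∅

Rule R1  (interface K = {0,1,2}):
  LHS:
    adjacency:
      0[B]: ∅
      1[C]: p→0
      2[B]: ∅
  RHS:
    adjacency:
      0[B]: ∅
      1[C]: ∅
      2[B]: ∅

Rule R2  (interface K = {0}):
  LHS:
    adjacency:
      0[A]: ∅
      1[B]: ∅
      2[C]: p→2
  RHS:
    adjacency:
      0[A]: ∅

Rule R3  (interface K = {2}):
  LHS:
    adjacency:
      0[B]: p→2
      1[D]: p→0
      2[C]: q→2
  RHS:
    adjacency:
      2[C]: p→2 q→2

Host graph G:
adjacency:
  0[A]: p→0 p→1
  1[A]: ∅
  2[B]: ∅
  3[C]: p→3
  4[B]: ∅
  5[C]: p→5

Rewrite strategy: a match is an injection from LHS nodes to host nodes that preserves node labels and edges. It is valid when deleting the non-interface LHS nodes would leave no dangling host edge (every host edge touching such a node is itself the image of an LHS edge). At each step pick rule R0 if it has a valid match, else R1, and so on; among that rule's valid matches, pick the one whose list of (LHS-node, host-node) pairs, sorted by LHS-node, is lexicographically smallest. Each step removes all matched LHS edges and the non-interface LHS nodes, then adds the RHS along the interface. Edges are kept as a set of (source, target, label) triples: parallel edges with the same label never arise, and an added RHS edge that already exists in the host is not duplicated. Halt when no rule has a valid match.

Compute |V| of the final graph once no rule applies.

Answer: 2

Rewrite trace:
[0] host  ⇒  6 nodes, 4 edges  {0-p->0 0-p->1 3-p->3 5-p->5}
[1] R2 @ {0↦0, 1↦2, 2↦3}  ⇒  4 nodes, 3 edges  {0-p->0 0-p->1 5-p->5}
[2] R2 @ {0↦0, 1↦4, 2↦5}  ⇒  2 nodes, 2 edges  {0-p->0 0-p->1}
halt: no rule applies after step 2
NF nodes: {0:A, 1:A}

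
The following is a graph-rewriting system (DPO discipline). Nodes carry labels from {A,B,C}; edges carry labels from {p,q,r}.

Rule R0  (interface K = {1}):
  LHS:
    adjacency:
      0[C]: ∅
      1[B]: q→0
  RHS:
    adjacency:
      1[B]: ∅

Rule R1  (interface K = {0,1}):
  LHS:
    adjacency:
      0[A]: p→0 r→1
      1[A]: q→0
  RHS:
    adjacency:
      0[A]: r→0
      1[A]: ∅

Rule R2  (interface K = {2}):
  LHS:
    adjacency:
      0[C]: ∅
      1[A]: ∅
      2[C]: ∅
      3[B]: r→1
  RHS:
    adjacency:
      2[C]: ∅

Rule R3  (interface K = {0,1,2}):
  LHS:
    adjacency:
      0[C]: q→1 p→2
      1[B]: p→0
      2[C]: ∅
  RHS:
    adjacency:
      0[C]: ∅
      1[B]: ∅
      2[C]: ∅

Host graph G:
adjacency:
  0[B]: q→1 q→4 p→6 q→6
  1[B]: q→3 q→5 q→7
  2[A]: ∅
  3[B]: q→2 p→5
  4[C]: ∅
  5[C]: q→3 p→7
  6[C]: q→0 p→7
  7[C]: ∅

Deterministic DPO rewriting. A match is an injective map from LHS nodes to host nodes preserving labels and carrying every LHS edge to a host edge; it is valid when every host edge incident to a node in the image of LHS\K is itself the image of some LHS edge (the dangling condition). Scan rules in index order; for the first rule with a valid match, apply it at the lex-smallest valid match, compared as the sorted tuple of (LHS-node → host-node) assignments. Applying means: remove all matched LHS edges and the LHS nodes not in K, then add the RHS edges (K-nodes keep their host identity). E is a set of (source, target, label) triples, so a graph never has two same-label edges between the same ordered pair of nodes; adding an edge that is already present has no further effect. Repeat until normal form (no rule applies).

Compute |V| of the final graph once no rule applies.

initial: |V|=8 |E|=13  E = 0-q->1 0-q->4 0-p->6 0-q->6 1-q->3 1-q->5 1-q->7 3-q->2 3-p->5 5-q->3 5-p->7 6-q->0 6-p->7
step 1: apply R0 at {0↦4, 1↦0}  → |V|=7 |E|=12  E = 0-q->1 0-p->6 0-q->6 1-q->3 1-q->5 1-q->7 3-q->2 3-p->5 5-q->3 5-p->7 6-q->0 6-p->7
step 2: apply R3 at {0↦5, 1↦3, 2↦7}  → |V|=7 |E|=9  E = 0-q->1 0-p->6 0-q->6 1-q->3 1-q->5 1-q->7 3-q->2 6-q->0 6-p->7
step 3: apply R0 at {0↦5, 1↦1}  → |V|=6 |E|=8  E = 0-q->1 0-p->6 0-q->6 1-q->3 1-q->7 3-q->2 6-q->0 6-p->7
step 4: apply R3 at {0↦6, 1↦0, 2↦7}  → |V|=6 |E|=5  E = 0-q->1 0-q->6 1-q->3 1-q->7 3-q->2
step 5: apply R0 at {0↦6, 1↦0}  → |V|=5 |E|=4  E = 0-q->1 1-q->3 1-q->7 3-q->2
step 6: apply R0 at {0↦7, 1↦1}  → |V|=4 |E|=3  E = 0-q->1 1-q->3 3-q->2
normal form: no rule applies after step 6
NF nodes: {0:B, 1:B, 2:A, 3:B}

Answer: 4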